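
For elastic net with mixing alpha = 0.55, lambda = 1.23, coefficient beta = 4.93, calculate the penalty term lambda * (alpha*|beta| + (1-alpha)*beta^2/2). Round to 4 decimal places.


L1 component = 0.55 * |4.93| = 2.7115.
L2 component = 0.45 * 4.93^2 / 2 = 5.4686.
Penalty = 1.23 * (2.7115 + 5.4686) = 1.23 * 8.1801 = 10.0615.

10.0615


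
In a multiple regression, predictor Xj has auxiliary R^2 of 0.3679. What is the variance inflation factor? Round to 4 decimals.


Using VIF = 1/(1 - R^2_j):
1 - 0.3679 = 0.6321.
VIF = 1.5820.

1.5820


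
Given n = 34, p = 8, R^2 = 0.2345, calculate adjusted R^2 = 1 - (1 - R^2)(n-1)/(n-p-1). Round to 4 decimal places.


Plug in: Adj R^2 = 1 - (1 - 0.2345) * 33/25.
= 1 - 0.7655 * 33/25
= 1 - 25.2615 / 25
= 1 - 1.0105 = -0.0105.

-0.0105


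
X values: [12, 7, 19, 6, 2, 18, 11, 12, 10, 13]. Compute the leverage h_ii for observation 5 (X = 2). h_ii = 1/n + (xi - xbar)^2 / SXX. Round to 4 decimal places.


n = 10, xbar = 11.0000.
SXX = sum((xi - xbar)^2) = 242.0000.
h = 1/10 + (2 - 11.0000)^2 / 242.0000 = 0.4347.

0.4347


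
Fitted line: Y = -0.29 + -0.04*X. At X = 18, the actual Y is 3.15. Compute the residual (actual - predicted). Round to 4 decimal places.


Predicted = -0.29 + -0.04 * 18 = -1.0100.
Residual = 3.15 - -1.0100 = 4.1600.

4.1600


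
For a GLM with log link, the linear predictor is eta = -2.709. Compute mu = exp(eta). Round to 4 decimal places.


mu = exp(eta) = exp(-2.709).
= 0.0666.

0.0666


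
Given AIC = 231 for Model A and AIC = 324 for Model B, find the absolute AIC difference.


|AIC_A - AIC_B| = |231 - 324| = 93.
Model A is preferred (lower AIC).

93


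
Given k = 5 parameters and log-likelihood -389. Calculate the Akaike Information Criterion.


Compute:
2k = 2*5 = 10.
-2*loglik = -2*(-389) = 778.
AIC = 10 + 778 = 788.

788


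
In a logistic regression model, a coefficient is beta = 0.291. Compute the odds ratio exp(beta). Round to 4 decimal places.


Odds ratio = exp(beta) = exp(0.291).
= 1.3378.

1.3378


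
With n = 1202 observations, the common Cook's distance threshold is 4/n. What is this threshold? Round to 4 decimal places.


The threshold is 4/n.
4/1202 = 0.0033.

0.0033


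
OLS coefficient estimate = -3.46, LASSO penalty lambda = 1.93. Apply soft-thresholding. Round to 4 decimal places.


|beta_OLS| = 3.46.
lambda = 1.93.
Since |beta| > lambda, coefficient = sign(beta)*(|beta| - lambda) = -1.5300.
Result = -1.5300.

-1.5300


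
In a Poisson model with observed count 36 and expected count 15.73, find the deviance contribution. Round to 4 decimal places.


First: ln(36/15.73) = 0.827949.
Then: 36 * 0.827949 = 29.806164.
y - mu = 36 - 15.73 = 20.27.
D = 2(29.806164 - 20.27) = 19.072328, which rounds to 19.0723.

19.0723


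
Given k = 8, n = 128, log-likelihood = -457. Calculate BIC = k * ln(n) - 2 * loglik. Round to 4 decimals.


ln(128) = 4.852030.
k * ln(n) = 8 * 4.852030 = 38.816240.
-2L = 914.
BIC = 38.816240 + 914 = 952.816240, which rounds to 952.8162.

952.8162


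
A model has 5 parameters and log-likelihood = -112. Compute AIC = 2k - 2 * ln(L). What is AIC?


Compute:
2k = 2*5 = 10.
-2*loglik = -2*(-112) = 224.
AIC = 10 + 224 = 234.

234


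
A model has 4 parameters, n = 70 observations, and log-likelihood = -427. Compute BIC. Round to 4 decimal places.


Compute k*ln(n) = 4*ln(70) = 4*4.248495 = 16.993980.
Then -2*loglik = 854.
BIC = 16.993980 + 854 = 870.993980, which rounds to 870.9940.

870.9940


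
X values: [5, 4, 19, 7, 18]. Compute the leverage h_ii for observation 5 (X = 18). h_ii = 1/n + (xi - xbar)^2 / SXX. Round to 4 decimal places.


n = 5, xbar = 10.6000.
SXX = sum((xi - xbar)^2) = 213.2000.
h = 1/5 + (18 - 10.6000)^2 / 213.2000 = 0.4568.

0.4568


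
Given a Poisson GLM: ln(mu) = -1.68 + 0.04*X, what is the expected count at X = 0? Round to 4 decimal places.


eta = -1.68 + 0.04 * 0 = -1.6800.
mu = exp(-1.6800) = 0.1864.

0.1864


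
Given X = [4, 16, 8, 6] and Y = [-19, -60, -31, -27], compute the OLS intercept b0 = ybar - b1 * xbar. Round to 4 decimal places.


The slope is b1 = -3.3916.
Sample means are xbar = 8.5000 and ybar = -34.2500.
Intercept: b0 = -34.2500 - (-3.3916)(8.5000) = -5.4217.

-5.4217


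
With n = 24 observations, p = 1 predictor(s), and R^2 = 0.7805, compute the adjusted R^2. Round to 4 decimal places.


Adjusted R^2 = 1 - (1 - R^2) * (n-1)/(n-p-1).
(1 - R^2) = 0.2195.
(n-1)/(n-p-1) = 23/22.
(1 - R^2) * (n-1) = 0.2195 * 23 = 5.0485.
Divide by (n-p-1): 5.0485 / 22 = 0.2295.
Adj R^2 = 1 - 0.2295 = 0.7705.

0.7705


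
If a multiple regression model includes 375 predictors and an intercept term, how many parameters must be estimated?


Including the intercept, the model has 375 predictor coefficients + 1 intercept.
Total = 376.

376


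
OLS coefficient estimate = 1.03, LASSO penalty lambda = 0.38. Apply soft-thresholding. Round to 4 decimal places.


Absolute value: |1.03| = 1.03.
Compare to lambda = 0.38.
Since |beta| > lambda, coefficient = sign(beta)*(|beta| - lambda) = 0.6500.

0.6500


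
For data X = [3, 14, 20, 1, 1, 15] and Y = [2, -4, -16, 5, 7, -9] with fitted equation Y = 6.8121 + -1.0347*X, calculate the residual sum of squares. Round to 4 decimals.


Predicted values from Y = 6.8121 + -1.0347*X.
Residuals: [-1.7080, 3.6737, -2.1181, -0.7774, 1.2226, -0.2916].
SSres = 23.0838.

23.0838


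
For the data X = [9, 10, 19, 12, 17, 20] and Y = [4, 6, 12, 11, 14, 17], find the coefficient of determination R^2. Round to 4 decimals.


The fitted line is Y = -2.8752 + 0.9339*X.
SSres = 20.3377, SStot = 119.3333.
R^2 = 1 - SSres/SStot = 0.8296.

0.8296


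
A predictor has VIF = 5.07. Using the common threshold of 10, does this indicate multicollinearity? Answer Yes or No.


Compare VIF = 5.07 to the threshold of 10.
5.07 < 10, so the answer is No.

No


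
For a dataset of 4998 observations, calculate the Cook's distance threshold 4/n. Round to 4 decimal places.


The threshold is 4/n.
4/4998 = 0.0008.

0.0008


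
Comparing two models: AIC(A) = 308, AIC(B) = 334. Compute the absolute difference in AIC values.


Absolute difference = |308 - 334| = 26.
The model with lower AIC (A) is preferred.

26


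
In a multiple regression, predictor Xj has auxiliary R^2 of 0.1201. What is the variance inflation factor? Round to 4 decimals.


VIF = 1 / (1 - 0.1201).
= 1 / 0.8799 = 1.1365.

1.1365


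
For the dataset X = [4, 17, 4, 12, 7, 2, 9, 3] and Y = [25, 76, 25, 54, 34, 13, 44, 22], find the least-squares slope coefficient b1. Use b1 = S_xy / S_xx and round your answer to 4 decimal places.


Calculate xbar = 7.2500, ybar = 36.6250.
S_xx = 187.5000, S_xy = 741.7500.
Using b1 = S_xy / S_xx = 741.7500 / 187.5000, we get b1 = 3.9560.

3.9560


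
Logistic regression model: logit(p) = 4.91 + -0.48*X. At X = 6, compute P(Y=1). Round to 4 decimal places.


z = 4.91 + -0.48 * 6 = 2.0300.
Sigmoid: P = 1 / (1 + exp(-2.0300)) = 0.8839.

0.8839


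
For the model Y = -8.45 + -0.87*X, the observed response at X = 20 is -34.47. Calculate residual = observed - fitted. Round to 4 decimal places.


Fitted value at X = 20 is yhat = -8.45 + -0.87*20 = -25.8500.
Residual = -34.47 - -25.8500 = -8.6200.

-8.6200


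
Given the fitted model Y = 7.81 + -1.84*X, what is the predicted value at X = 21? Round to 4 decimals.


Plug X = 21 into Y = 7.81 + -1.84*X:
Y = 7.81 + -38.6400 = -30.8300.

-30.8300


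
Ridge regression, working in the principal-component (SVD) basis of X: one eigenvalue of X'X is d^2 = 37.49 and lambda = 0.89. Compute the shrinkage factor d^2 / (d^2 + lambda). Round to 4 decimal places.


Denominator = d^2 + lambda = 37.49 + 0.89 = 38.3800.
Shrinkage = 37.49 / 38.3800 = 0.9768.

0.9768


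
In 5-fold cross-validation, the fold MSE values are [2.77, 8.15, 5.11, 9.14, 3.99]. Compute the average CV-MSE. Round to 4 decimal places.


Sum of fold MSEs = 29.1600.
Average = 29.1600 / 5 = 5.8320.

5.8320


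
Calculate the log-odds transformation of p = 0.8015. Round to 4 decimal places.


The odds are p/(1-p) = 0.8015 / 0.1985 = 4.0378.
logit(p) = ln(4.0378) = 1.3957.

1.3957


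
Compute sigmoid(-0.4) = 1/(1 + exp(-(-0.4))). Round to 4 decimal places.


exp(0.4000) = 1.4918.
1 + exp(-z) = 2.4918.
sigmoid = 1/2.4918 = 0.4013.

0.4013


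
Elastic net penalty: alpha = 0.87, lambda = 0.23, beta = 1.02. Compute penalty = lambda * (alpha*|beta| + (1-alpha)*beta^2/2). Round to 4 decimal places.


Compute:
L1 = 0.87 * 1.02 = 0.8874.
L2 = 0.13 * 1.02^2 / 2 = 0.0676.
Penalty = 0.23 * (0.8874 + 0.0676) = 0.2197.

0.2197


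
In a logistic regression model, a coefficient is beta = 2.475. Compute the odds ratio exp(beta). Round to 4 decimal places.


Odds ratio = exp(beta) = exp(2.475).
= 11.8817.

11.8817


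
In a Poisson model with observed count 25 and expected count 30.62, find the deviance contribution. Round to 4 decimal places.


y/mu = 25/30.62 = 0.816460 (approx.), and ln(25/30.62) = -0.202778.
y * ln(y/mu) = 25 * -0.202778 = -5.069450.
y - mu = -5.62.
D = 2 * (-5.069450 - -5.62) = 1.101100, which rounds to 1.1011.

1.1011


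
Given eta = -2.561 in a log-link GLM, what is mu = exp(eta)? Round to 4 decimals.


The inverse log link gives:
mu = exp(-2.561) = 0.0772.

0.0772


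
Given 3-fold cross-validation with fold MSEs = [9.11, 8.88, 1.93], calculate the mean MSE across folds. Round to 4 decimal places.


Total MSE across folds = 19.9200.
CV-MSE = 19.9200/3 = 6.6400.

6.6400


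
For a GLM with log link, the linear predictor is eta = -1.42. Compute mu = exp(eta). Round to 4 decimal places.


mu = exp(eta) = exp(-1.42).
= 0.2417.

0.2417


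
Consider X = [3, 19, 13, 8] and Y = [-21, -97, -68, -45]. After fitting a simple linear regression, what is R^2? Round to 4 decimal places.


Fit the OLS line: b0 = -6.8259, b1 = -4.7371.
SSres = 0.2735.
SStot = 3158.7500.
R^2 = 1 - 0.2735/3158.7500 = 0.9999.

0.9999


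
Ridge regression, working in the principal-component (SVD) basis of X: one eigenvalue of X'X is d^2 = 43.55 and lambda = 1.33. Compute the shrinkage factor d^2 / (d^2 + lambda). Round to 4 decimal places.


Denominator = d^2 + lambda = 43.55 + 1.33 = 44.8800.
Shrinkage = 43.55 / 44.8800 = 0.9704.

0.9704


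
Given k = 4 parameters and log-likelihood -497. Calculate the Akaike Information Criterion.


AIC = 2*4 - 2*(-497).
= 8 + 994 = 1002.

1002


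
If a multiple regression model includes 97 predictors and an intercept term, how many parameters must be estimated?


Including the intercept, the model has 97 predictor coefficients + 1 intercept.
Total = 98.

98


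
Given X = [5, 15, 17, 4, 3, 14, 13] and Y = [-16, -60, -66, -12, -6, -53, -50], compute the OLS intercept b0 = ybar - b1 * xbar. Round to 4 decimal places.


First find the slope: b1 = -4.2729.
Means: xbar = 10.1429, ybar = -37.5714.
b0 = ybar - b1 * xbar = -37.5714 - -4.2729 * 10.1429 = 5.7681.

5.7681


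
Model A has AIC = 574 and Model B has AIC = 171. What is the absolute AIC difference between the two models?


Compute |574 - 171| = 403.
Model B has the smaller AIC.

403


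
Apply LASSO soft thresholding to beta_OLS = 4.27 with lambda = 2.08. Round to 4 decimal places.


|beta_OLS| = 4.27.
lambda = 2.08.
Since |beta| > lambda, coefficient = sign(beta)*(|beta| - lambda) = 2.1900.
Result = 2.1900.

2.1900


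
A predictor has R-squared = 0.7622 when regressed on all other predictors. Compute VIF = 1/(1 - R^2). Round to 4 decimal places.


Using VIF = 1/(1 - R^2_j):
1 - 0.7622 = 0.2378.
VIF = 4.2052.

4.2052


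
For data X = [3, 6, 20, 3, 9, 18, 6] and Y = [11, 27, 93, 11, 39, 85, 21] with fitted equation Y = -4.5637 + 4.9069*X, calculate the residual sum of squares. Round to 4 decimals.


Compute predicted values, then residuals = yi - yhat_i.
Residuals: [0.8430, 2.1223, -0.5743, 0.8430, -0.5984, 1.2395, -3.8777].
SSres = sum(residual^2) = 23.1863.

23.1863


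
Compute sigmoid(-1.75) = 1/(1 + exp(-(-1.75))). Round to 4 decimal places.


Compute exp(1.7500) = 5.7546.
Sigmoid = 1 / (1 + 5.7546) = 1 / 6.7546 = 0.1480.

0.1480


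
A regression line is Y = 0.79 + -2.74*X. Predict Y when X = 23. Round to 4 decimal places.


Predicted value:
Y = 0.79 + (-2.74)(23) = 0.79 + -63.0200 = -62.2300.

-62.2300


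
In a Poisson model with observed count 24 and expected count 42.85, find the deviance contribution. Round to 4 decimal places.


Compute y*ln(y/mu) = 24*ln(24/42.85) = 24*-0.579652 = -13.911648.
y - mu = -18.85.
D = 2*(-13.911648 - (-18.85)) = 9.876704, which rounds to 9.8767.

9.8767


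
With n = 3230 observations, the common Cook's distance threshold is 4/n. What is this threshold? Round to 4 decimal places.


Cook's distance cutoff = 4/n = 4/3230.
= 0.0012.

0.0012


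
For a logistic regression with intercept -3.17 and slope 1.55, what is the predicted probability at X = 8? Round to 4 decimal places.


z = -3.17 + 1.55 * 8 = 9.2300.
Sigmoid: P = 1 / (1 + exp(-9.2300)) = 0.9999.

0.9999


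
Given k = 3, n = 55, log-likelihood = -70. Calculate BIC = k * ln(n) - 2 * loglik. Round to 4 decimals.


k * ln(n) = 3 * ln(55) = 3 * 4.007333 = 12.021999.
-2 * loglik = -2 * (-70) = 140.
BIC = 12.021999 + 140 = 152.021999, which rounds to 152.0220.

152.0220


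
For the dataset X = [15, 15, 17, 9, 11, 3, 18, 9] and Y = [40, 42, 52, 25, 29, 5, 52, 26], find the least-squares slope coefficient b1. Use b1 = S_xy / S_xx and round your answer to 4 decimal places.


Calculate xbar = 12.1250, ybar = 33.8750.
S_xx = 178.8750, S_xy = 557.1250.
Using b1 = S_xy / S_xx = 557.1250 / 178.8750, we get b1 = 3.1146.

3.1146


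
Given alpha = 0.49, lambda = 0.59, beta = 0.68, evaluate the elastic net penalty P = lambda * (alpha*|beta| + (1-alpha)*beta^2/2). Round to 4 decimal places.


Compute:
L1 = 0.49 * 0.68 = 0.3332.
L2 = 0.51 * 0.68^2 / 2 = 0.1179.
Penalty = 0.59 * (0.3332 + 0.1179) = 0.2662.

0.2662


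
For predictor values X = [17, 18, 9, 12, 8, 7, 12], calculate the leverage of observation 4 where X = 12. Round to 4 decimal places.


n = 7, xbar = 11.8571.
SXX = sum((xi - xbar)^2) = 110.8571.
h = 1/7 + (12 - 11.8571)^2 / 110.8571 = 0.1430.

0.1430


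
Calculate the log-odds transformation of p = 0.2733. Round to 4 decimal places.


The odds are p/(1-p) = 0.2733 / 0.7267 = 0.3761.
logit(p) = ln(0.3761) = -0.9779.

-0.9779


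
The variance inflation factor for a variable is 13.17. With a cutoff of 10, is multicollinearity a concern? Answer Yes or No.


The threshold is 10.
VIF = 13.17 is >= 10.
Multicollinearity indication: Yes.

Yes


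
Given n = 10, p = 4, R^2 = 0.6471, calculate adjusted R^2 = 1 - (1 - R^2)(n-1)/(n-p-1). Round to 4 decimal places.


Plug in: Adj R^2 = 1 - (1 - 0.6471) * 9/5.
= 1 - 0.3529 * 9/5
= 1 - 3.1761 / 5
= 1 - 0.6352 = 0.3648.

0.3648


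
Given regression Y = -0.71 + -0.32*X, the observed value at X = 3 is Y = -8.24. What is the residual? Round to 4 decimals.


Compute yhat = -0.71 + (-0.32)(3) = -1.6700.
Residual = actual - predicted = -8.24 - -1.6700 = -6.5700.

-6.5700


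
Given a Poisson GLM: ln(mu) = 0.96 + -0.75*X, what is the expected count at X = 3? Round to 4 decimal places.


Compute eta = 0.96 + -0.75 * 3 = -1.2900.
Apply inverse link: mu = e^-1.2900 = 0.2753.

0.2753


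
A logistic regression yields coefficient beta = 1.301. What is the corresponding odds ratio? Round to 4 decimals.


The odds ratio is computed as:
OR = e^(1.301) = 3.6730.

3.6730


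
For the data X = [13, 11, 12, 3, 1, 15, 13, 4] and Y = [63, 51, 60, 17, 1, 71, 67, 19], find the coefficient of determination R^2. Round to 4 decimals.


After computing the OLS fit (b0=-1.0692, b1=4.9660):
SSres = 45.6371, SStot = 5125.8750.
R^2 = 1 - 45.6371/5125.8750 = 0.9911.

0.9911


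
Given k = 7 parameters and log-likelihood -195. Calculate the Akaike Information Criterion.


AIC = 2k - 2*loglik = 2(7) - 2(-195).
= 14 + 390 = 404.

404


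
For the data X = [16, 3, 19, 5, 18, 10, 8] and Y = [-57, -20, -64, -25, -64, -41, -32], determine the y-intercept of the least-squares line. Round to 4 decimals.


The slope is b1 = -2.8753.
Sample means are xbar = 11.2857 and ybar = -43.2857.
Intercept: b0 = -43.2857 - (-2.8753)(11.2857) = -10.8360.

-10.8360


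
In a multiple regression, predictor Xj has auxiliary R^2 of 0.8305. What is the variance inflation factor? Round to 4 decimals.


Using VIF = 1/(1 - R^2_j):
1 - 0.8305 = 0.1695.
VIF = 5.8997.

5.8997


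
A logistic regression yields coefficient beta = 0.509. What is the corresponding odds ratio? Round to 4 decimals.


exp(0.509) = 1.6636.
So the odds ratio is 1.6636.

1.6636


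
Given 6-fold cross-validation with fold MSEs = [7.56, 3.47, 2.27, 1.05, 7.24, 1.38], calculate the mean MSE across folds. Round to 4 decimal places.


Total MSE across folds = 22.9700.
CV-MSE = 22.9700/6 = 3.8283.

3.8283


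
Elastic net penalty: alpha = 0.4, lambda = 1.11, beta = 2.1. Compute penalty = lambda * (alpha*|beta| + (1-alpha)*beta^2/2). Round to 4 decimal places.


alpha * |beta| = 0.4 * 2.1 = 0.8400.
(1-alpha) * beta^2/2 = 0.6 * 4.4100/2 = 1.3230.
Total = 1.11 * (0.8400 + 1.3230) = 2.4009.

2.4009


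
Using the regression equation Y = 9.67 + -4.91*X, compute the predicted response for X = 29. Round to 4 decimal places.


Substitute X = 29 into the equation:
Y = 9.67 + -4.91 * 29 = 9.67 + -142.3900 = -132.7200.

-132.7200


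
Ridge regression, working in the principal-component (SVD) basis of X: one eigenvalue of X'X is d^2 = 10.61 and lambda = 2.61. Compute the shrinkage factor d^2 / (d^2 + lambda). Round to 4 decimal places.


Denominator = d^2 + lambda = 10.61 + 2.61 = 13.2200.
Shrinkage = 10.61 / 13.2200 = 0.8026.

0.8026


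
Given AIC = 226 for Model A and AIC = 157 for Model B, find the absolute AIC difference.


Absolute difference = |226 - 157| = 69.
The model with lower AIC (B) is preferred.

69


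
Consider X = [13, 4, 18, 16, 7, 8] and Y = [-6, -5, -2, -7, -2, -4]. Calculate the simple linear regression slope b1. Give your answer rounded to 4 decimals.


First compute the means: xbar = 11.0000, ybar = -4.3333.
Then S_xx = sum((xi - xbar)^2) = 152.0000.
S_xy = sum((xi - xbar)(yi - ybar)) = -6.0000.
b1 = S_xy / S_xx = -6.0000 / 152.0000 = -0.0395.

-0.0395


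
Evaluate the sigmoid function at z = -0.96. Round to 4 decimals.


First, exp(0.9600) = 2.6117.
Then sigma(z) = 1/(1 + 2.6117) = 0.2769.

0.2769


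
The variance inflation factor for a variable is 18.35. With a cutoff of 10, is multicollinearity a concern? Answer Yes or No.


Check: VIF = 18.35 vs threshold = 10.
Since 18.35 >= 10, the answer is Yes.

Yes


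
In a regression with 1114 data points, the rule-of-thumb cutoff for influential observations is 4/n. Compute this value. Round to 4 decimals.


Using the rule of thumb:
Threshold = 4 / 1114 = 0.0036.

0.0036


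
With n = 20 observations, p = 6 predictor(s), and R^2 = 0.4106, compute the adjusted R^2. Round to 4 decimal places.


Plug in: Adj R^2 = 1 - (1 - 0.4106) * 19/13.
= 1 - 0.5894 * 19/13
= 1 - 11.1986 / 13
= 1 - 0.8614 = 0.1386.

0.1386


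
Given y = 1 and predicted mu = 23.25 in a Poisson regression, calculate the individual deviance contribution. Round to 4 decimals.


Compute y*ln(y/mu) = 1*ln(1/23.25) = 1*-3.146305 = -3.146305.
y - mu = -22.25.
D = 2*(-3.146305 - (-22.25)) = 38.207390, which rounds to 38.2074.

38.2074


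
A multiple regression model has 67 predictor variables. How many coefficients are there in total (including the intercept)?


Including the intercept, the model has 67 predictor coefficients + 1 intercept.
Total = 68.

68


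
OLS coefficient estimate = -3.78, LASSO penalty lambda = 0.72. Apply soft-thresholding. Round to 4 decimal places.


Absolute value: |-3.78| = 3.78.
Compare to lambda = 0.72.
Since |beta| > lambda, coefficient = sign(beta)*(|beta| - lambda) = -3.0600.

-3.0600


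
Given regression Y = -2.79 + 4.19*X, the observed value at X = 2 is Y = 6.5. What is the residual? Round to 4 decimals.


Fitted value at X = 2 is yhat = -2.79 + 4.19*2 = 5.5900.
Residual = 6.5 - 5.5900 = 0.9100.

0.9100


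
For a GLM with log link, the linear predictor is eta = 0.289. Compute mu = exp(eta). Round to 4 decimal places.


mu = exp(eta) = exp(0.289).
= 1.3351.

1.3351


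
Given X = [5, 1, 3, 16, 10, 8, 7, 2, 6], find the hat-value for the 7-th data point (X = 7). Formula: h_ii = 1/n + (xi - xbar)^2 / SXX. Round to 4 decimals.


Compute xbar = 6.4444 with n = 9 observations.
SXX = 170.2222.
Leverage = 1/9 + (7 - 6.4444)^2/170.2222 = 0.1129.

0.1129


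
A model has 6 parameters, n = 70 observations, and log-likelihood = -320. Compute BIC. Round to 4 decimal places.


Compute k*ln(n) = 6*ln(70) = 6*4.248495 = 25.490970.
Then -2*loglik = 640.
BIC = 25.490970 + 640 = 665.490970, which rounds to 665.4910.

665.4910


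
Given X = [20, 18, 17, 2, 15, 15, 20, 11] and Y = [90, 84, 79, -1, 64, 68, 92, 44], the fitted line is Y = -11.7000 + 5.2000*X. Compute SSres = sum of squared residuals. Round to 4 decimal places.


Compute predicted values, then residuals = yi - yhat_i.
Residuals: [-2.3000, 2.1000, 2.3000, 0.3000, -2.3000, 1.7000, -0.3000, -1.5000].
SSres = sum(residual^2) = 25.6000.

25.6000


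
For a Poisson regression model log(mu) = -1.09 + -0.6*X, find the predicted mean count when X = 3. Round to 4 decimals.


Compute eta = -1.09 + -0.6 * 3 = -2.8900.
Apply inverse link: mu = e^-2.8900 = 0.0556.

0.0556


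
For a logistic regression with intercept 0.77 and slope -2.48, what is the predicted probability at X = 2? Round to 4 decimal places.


Linear predictor: z = 0.77 + -2.48 * 2 = -4.1900.
P = 1/(1 + exp(4.1900)) = 1/(1 + 66.0228) = 0.0149.

0.0149


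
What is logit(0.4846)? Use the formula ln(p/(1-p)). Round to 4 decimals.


1 - p = 0.5154.
p/(1-p) = 0.9402.
logit = ln(0.9402) = -0.0616.

-0.0616


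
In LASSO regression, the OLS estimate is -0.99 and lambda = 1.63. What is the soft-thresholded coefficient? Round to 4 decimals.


Absolute value: |-0.99| = 0.99.
Compare to lambda = 1.63.
Since |beta| <= lambda, the coefficient is set to 0.

0.0000


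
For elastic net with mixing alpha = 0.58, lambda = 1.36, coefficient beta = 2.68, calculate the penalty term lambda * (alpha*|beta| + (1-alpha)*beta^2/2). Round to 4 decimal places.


Compute:
L1 = 0.58 * 2.68 = 1.5544.
L2 = 0.42 * 2.68^2 / 2 = 1.5083.
Penalty = 1.36 * (1.5544 + 1.5083) = 4.1653.

4.1653


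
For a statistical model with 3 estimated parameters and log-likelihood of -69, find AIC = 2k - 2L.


Compute:
2k = 2*3 = 6.
-2*loglik = -2*(-69) = 138.
AIC = 6 + 138 = 144.

144


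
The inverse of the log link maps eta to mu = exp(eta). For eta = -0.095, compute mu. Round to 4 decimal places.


The inverse log link gives:
mu = exp(-0.095) = 0.9094.

0.9094


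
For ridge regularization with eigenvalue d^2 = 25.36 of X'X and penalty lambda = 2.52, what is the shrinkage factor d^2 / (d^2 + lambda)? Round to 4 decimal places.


Compute the denominator: 25.36 + 2.52 = 27.8800.
Shrinkage factor = 25.36 / 27.8800 = 0.9096.

0.9096


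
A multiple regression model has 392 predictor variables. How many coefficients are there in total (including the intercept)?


Including the intercept, the model has 392 predictor coefficients + 1 intercept.
Total = 393.

393


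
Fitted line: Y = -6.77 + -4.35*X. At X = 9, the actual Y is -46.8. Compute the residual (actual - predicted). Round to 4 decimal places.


Compute yhat = -6.77 + (-4.35)(9) = -45.9200.
Residual = actual - predicted = -46.8 - -45.9200 = -0.8800.

-0.8800


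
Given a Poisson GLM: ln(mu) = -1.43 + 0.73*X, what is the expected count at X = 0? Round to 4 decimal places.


Compute eta = -1.43 + 0.73 * 0 = -1.4300.
Apply inverse link: mu = e^-1.4300 = 0.2393.

0.2393


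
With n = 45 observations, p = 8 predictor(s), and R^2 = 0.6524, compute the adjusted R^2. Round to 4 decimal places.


Adjusted R^2 = 1 - (1 - R^2) * (n-1)/(n-p-1).
(1 - R^2) = 0.3476.
(n-1)/(n-p-1) = 44/36.
(1 - R^2) * (n-1) = 0.3476 * 44 = 15.2944.
Divide by (n-p-1): 15.2944 / 36 = 0.4248.
Adj R^2 = 1 - 0.4248 = 0.5752.

0.5752


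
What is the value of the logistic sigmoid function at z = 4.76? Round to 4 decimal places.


First, exp(-4.7600) = 0.0086.
Then sigma(z) = 1/(1 + 0.0086) = 0.9915.

0.9915


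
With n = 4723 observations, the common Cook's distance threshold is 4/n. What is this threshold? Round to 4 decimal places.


Using the rule of thumb:
Threshold = 4 / 4723 = 0.0008.

0.0008


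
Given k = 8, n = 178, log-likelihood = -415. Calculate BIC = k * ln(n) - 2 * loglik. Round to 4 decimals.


ln(178) = 5.181784.
k * ln(n) = 8 * 5.181784 = 41.454272.
-2L = 830.
BIC = 41.454272 + 830 = 871.454272, which rounds to 871.4543.

871.4543


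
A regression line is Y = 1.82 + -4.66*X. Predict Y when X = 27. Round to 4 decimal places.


Plug X = 27 into Y = 1.82 + -4.66*X:
Y = 1.82 + -125.8200 = -124.0000.

-124.0000


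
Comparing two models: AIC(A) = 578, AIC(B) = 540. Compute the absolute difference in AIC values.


|AIC_A - AIC_B| = |578 - 540| = 38.
Model B is preferred (lower AIC).

38


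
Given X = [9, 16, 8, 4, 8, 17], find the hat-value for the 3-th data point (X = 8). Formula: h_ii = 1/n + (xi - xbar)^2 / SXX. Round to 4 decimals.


Compute xbar = 10.3333 with n = 6 observations.
SXX = 129.3333.
Leverage = 1/6 + (8 - 10.3333)^2/129.3333 = 0.2088.

0.2088


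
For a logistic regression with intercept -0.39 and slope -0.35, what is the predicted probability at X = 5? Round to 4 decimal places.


Compute z = -0.39 + (-0.35)(5) = -2.1400.
exp(-z) = 8.4994.
P = 1/(1 + 8.4994) = 0.1053.

0.1053


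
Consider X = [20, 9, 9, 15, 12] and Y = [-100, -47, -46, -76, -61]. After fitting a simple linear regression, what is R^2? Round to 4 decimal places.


After computing the OLS fit (b0=-2.6628, b1=-4.8721):
SSres = 0.5930, SStot = 2042.0000.
R^2 = 1 - 0.5930/2042.0000 = 0.9997.

0.9997


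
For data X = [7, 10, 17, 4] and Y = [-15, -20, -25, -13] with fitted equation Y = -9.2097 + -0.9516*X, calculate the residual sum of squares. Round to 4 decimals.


Compute predicted values, then residuals = yi - yhat_i.
Residuals: [0.8709, -1.2743, 0.3869, 0.0161].
SSres = sum(residual^2) = 2.5323.

2.5323


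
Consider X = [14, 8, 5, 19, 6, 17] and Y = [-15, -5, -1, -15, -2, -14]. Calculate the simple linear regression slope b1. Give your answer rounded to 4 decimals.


The sample means are xbar = 11.5000 and ybar = -8.6667.
Compute S_xx = 177.5000 and S_xy = -192.0000.
Slope b1 = S_xy / S_xx = -192.0000 / 177.5000 = -1.0817.

-1.0817


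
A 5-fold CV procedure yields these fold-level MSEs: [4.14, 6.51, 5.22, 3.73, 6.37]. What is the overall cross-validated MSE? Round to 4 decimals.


Sum of fold MSEs = 25.9700.
Average = 25.9700 / 5 = 5.1940.

5.1940


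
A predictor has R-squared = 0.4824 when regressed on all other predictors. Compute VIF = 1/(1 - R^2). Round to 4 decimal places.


Denominator: 1 - 0.4824 = 0.5176.
VIF = 1 / 0.5176 = 1.9320.

1.9320


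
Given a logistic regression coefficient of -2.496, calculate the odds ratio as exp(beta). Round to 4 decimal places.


Odds ratio = exp(beta) = exp(-2.496).
= 0.0824.

0.0824


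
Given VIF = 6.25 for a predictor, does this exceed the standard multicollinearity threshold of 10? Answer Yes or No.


Check: VIF = 6.25 vs threshold = 10.
Since 6.25 < 10, the answer is No.

No


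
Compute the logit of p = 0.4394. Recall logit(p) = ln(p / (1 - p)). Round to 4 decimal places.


The odds are p/(1-p) = 0.4394 / 0.5606 = 0.7838.
logit(p) = ln(0.7838) = -0.2436.

-0.2436


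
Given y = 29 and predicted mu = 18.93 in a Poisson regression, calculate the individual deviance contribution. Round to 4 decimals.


y/mu = 29/18.93 = 1.531960 (approx.), and ln(29/18.93) = 0.426548.
y * ln(y/mu) = 29 * 0.426548 = 12.369892.
y - mu = 10.07.
D = 2 * (12.369892 - 10.07) = 4.599784, which rounds to 4.5998.

4.5998


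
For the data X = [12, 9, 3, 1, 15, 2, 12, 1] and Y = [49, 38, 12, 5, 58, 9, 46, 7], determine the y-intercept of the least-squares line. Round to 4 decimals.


First find the slope: b1 = 3.8029.
Means: xbar = 6.8750, ybar = 28.0000.
b0 = ybar - b1 * xbar = 28.0000 - 3.8029 * 6.8750 = 1.8549.

1.8549


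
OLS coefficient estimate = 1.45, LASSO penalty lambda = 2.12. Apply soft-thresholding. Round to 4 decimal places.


Absolute value: |1.45| = 1.45.
Compare to lambda = 2.12.
Since |beta| <= lambda, the coefficient is set to 0.

0.0000


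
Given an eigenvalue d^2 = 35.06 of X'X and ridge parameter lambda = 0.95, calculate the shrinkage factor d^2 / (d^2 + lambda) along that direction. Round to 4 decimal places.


d^2 + lambda = 35.06 + 0.95 = 36.0100.
Shrinkage factor = 35.06/36.0100 = 0.9736.

0.9736


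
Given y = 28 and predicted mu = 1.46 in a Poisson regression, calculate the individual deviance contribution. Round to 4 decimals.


First: ln(28/1.46) = 2.953768.
Then: 28 * 2.953768 = 82.705504.
y - mu = 28 - 1.46 = 26.54.
D = 2(82.705504 - 26.54) = 112.331008, which rounds to 112.3310.

112.3310


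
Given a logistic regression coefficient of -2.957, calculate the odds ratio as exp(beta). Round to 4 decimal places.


The odds ratio is computed as:
OR = e^(-2.957) = 0.0520.

0.0520


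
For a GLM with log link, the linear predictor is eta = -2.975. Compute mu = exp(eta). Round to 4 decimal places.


The inverse log link gives:
mu = exp(-2.975) = 0.0510.

0.0510


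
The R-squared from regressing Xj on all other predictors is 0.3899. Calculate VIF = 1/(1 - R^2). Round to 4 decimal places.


Denominator: 1 - 0.3899 = 0.6101.
VIF = 1 / 0.6101 = 1.6391.

1.6391


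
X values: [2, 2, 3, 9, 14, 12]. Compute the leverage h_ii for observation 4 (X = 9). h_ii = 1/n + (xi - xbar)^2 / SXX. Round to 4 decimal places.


Compute xbar = 7.0000 with n = 6 observations.
SXX = 144.0000.
Leverage = 1/6 + (9 - 7.0000)^2/144.0000 = 0.1944.

0.1944


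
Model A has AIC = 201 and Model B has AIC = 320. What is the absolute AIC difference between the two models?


Absolute difference = |201 - 320| = 119.
The model with lower AIC (A) is preferred.

119


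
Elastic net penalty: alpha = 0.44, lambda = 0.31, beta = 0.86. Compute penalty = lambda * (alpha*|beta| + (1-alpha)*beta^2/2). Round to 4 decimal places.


L1 component = 0.44 * |0.86| = 0.3784.
L2 component = 0.56 * 0.86^2 / 2 = 0.2071.
Penalty = 0.31 * (0.3784 + 0.2071) = 0.31 * 0.5855 = 0.1815.

0.1815


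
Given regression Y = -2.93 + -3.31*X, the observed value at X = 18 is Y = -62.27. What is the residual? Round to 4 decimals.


Predicted = -2.93 + -3.31 * 18 = -62.5100.
Residual = -62.27 - -62.5100 = 0.2400.

0.2400


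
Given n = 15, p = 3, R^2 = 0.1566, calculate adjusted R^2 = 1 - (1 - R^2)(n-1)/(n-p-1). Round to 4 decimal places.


Adjusted R^2 = 1 - (1 - R^2) * (n-1)/(n-p-1).
(1 - R^2) = 0.8434.
(n-1)/(n-p-1) = 14/11.
(1 - R^2) * (n-1) = 0.8434 * 14 = 11.8076.
Divide by (n-p-1): 11.8076 / 11 = 1.0734.
Adj R^2 = 1 - 1.0734 = -0.0734.

-0.0734


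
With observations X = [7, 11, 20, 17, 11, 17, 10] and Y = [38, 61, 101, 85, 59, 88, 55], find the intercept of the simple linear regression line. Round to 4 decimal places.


The slope is b1 = 4.6981.
Sample means are xbar = 13.2857 and ybar = 69.5714.
Intercept: b0 = 69.5714 - (4.6981)(13.2857) = 7.1542.

7.1542


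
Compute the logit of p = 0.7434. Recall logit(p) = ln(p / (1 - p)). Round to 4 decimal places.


1 - p = 0.2566.
p/(1-p) = 2.8971.
logit = ln(2.8971) = 1.0637.

1.0637


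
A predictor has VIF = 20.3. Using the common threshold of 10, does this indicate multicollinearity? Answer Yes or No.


Compare VIF = 20.3 to the threshold of 10.
20.3 >= 10, so the answer is Yes.

Yes


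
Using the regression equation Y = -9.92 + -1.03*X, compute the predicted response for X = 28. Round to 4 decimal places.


Predicted value:
Y = -9.92 + (-1.03)(28) = -9.92 + -28.8400 = -38.7600.

-38.7600


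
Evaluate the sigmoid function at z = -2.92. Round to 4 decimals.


exp(2.9200) = 18.5413.
1 + exp(-z) = 19.5413.
sigmoid = 1/19.5413 = 0.0512.

0.0512


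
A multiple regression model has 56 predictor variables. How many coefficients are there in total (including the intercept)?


Total coefficients = number of predictors + 1 (for the intercept).
= 56 + 1 = 57.

57


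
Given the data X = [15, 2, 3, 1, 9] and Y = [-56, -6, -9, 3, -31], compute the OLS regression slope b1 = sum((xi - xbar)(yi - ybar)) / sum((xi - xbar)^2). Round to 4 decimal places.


Calculate xbar = 6.0000, ybar = -19.8000.
S_xx = 140.0000, S_xy = -561.0000.
Using b1 = S_xy / S_xx = -561.0000 / 140.0000, we get b1 = -4.0071.

-4.0071


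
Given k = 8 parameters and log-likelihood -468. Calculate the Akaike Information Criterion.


AIC = 2*8 - 2*(-468).
= 16 + 936 = 952.

952


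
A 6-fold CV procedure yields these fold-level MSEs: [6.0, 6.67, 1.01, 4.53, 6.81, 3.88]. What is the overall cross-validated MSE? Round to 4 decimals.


Add all fold MSEs: 28.9000.
Divide by k = 6: 28.9000/6 = 4.8167.

4.8167


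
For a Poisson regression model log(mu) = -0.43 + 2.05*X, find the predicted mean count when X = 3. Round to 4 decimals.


eta = -0.43 + 2.05 * 3 = 5.7200.
mu = exp(5.7200) = 304.9049.

304.9049


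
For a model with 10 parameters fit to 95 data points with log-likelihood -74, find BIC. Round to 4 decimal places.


Compute k*ln(n) = 10*ln(95) = 10*4.553877 = 45.538770.
Then -2*loglik = 148.
BIC = 45.538770 + 148 = 193.538770, which rounds to 193.5388.

193.5388


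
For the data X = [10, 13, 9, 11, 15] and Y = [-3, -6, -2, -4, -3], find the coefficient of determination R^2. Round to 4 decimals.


Fit the OLS line: b0 = -0.5000, b1 = -0.2672.
SSres = 7.5431.
SStot = 9.2000.
R^2 = 1 - 7.5431/9.2000 = 0.1801.

0.1801


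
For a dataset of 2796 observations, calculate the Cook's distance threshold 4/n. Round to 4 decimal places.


Cook's distance cutoff = 4/n = 4/2796.
= 0.0014.

0.0014


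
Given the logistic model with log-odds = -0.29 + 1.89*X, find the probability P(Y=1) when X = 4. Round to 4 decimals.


Linear predictor: z = -0.29 + 1.89 * 4 = 7.2700.
P = 1/(1 + exp(-7.2700)) = 1/(1 + 0.0007) = 0.9993.

0.9993


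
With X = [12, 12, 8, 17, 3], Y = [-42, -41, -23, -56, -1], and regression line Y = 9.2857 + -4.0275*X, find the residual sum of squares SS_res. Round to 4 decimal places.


For each point, residual = actual - predicted.
Residuals: [-2.9557, -1.9557, -0.0657, 3.1818, 1.7968].
Sum of squared residuals = 25.9176.

25.9176


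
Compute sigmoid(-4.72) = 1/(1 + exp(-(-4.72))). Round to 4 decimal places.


First, exp(4.7200) = 112.1683.
Then sigma(z) = 1/(1 + 112.1683) = 0.0088.

0.0088


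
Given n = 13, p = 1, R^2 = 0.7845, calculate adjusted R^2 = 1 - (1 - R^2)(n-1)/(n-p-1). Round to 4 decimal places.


Adjusted R^2 = 1 - (1 - R^2) * (n-1)/(n-p-1).
(1 - R^2) = 0.2155.
(n-1)/(n-p-1) = 12/11.
(1 - R^2) * (n-1) = 0.2155 * 12 = 2.5860.
Divide by (n-p-1): 2.5860 / 11 = 0.2351.
Adj R^2 = 1 - 0.2351 = 0.7649.

0.7649


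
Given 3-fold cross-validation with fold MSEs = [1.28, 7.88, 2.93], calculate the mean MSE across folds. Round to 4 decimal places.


Total MSE across folds = 12.0900.
CV-MSE = 12.0900/3 = 4.0300.

4.0300


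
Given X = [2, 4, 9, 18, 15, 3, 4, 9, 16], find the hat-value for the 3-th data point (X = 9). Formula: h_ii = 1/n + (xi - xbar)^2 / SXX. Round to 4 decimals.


n = 9, xbar = 8.8889.
SXX = sum((xi - xbar)^2) = 300.8889.
h = 1/9 + (9 - 8.8889)^2 / 300.8889 = 0.1112.

0.1112


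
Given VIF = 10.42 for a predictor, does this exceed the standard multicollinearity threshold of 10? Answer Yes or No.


Compare VIF = 10.42 to the threshold of 10.
10.42 >= 10, so the answer is Yes.

Yes


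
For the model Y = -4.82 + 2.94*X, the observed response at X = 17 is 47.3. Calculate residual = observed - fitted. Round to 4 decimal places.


Compute yhat = -4.82 + (2.94)(17) = 45.1600.
Residual = actual - predicted = 47.3 - 45.1600 = 2.1400.

2.1400


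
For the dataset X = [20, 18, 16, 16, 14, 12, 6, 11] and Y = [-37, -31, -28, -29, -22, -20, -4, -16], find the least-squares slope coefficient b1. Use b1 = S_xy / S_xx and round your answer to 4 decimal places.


The sample means are xbar = 14.1250 and ybar = -23.3750.
Compute S_xx = 136.8750 and S_xy = -316.6250.
Slope b1 = S_xy / S_xx = -316.6250 / 136.8750 = -2.3132.

-2.3132


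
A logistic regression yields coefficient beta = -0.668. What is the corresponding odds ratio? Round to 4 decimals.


The odds ratio is computed as:
OR = e^(-0.668) = 0.5127.

0.5127


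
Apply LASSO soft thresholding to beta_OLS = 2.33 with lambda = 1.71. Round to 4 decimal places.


|beta_OLS| = 2.33.
lambda = 1.71.
Since |beta| > lambda, coefficient = sign(beta)*(|beta| - lambda) = 0.6200.
Result = 0.6200.

0.6200


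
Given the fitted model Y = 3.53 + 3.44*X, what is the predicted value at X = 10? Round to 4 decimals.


Substitute X = 10 into the equation:
Y = 3.53 + 3.44 * 10 = 3.53 + 34.4000 = 37.9300.

37.9300


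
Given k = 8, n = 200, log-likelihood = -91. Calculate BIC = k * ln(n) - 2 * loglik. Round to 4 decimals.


Compute k*ln(n) = 8*ln(200) = 8*5.298317 = 42.386536.
Then -2*loglik = 182.
BIC = 42.386536 + 182 = 224.386536, which rounds to 224.3865.

224.3865


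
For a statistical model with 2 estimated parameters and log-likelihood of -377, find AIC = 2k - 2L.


AIC = 2*2 - 2*(-377).
= 4 + 754 = 758.

758


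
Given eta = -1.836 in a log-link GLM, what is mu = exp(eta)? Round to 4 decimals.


Apply the inverse link:
mu = e^-1.836 = 0.1595.

0.1595


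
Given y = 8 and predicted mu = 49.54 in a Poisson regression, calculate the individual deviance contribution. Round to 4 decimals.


y/mu = 8/49.54 = 0.161486 (approx.), and ln(8/49.54) = -1.823339.
y * ln(y/mu) = 8 * -1.823339 = -14.586712.
y - mu = -41.54.
D = 2 * (-14.586712 - -41.54) = 53.906576, which rounds to 53.9066.

53.9066


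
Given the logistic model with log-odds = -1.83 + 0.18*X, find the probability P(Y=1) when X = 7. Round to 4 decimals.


Linear predictor: z = -1.83 + 0.18 * 7 = -0.5700.
P = 1/(1 + exp(0.5700)) = 1/(1 + 1.7683) = 0.3612.

0.3612


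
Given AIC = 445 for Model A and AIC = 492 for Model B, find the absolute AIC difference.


|AIC_A - AIC_B| = |445 - 492| = 47.
Model A is preferred (lower AIC).

47


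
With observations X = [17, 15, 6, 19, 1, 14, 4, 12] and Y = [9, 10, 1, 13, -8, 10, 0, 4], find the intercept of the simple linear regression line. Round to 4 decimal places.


Compute b1 = 1.0233 from the OLS formula.
With xbar = 11.0000 and ybar = 4.8750, the intercept is:
b0 = 4.8750 - 1.0233 * 11.0000 = -6.3817.

-6.3817


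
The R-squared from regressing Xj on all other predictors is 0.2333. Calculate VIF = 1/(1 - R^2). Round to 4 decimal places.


Denominator: 1 - 0.2333 = 0.7667.
VIF = 1 / 0.7667 = 1.3043.

1.3043


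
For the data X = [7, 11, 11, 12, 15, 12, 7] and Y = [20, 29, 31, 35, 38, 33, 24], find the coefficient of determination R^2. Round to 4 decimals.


Fit the OLS line: b0 = 7.4566, b1 = 2.1040.
SSres = 17.1792.
SStot = 236.0000.
R^2 = 1 - 17.1792/236.0000 = 0.9272.

0.9272


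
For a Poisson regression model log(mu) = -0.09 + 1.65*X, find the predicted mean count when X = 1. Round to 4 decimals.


eta = -0.09 + 1.65 * 1 = 1.5600.
mu = exp(1.5600) = 4.7588.

4.7588
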